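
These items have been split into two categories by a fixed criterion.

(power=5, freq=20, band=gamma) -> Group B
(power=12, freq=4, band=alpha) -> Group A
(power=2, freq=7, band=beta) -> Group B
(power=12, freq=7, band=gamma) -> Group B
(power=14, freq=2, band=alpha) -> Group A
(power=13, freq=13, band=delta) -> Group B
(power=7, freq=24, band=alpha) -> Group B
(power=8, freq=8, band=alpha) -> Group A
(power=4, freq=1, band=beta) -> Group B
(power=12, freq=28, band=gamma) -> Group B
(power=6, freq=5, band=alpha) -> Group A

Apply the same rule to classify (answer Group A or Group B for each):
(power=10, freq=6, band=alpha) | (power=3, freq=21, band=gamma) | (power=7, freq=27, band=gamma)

Group A, Group B, Group B

Rule: band is alpha AND freq ≤ 8. This holds for each 'Group A' example and fails for each 'Group B' one.
Group A: (power=10, freq=6, band=alpha), since band is alpha, freq = 6. Group B: (power=3, freq=21, band=gamma), since band is gamma, freq = 21. Group B: (power=7, freq=27, band=gamma), since band is gamma, freq = 27.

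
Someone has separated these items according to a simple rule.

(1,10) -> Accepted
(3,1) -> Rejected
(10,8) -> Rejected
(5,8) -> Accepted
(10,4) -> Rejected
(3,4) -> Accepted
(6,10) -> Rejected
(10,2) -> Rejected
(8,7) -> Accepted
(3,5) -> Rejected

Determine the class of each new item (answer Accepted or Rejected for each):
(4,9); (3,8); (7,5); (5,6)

A rule that fits every label: sum is odd — true of each 'Accepted' example, false of each 'Rejected' one.
Accepted: (4,9), since 4+9 = 13. Accepted: (3,8), since 3+8 = 11. Rejected: (7,5), since 7+5 = 12. Accepted: (5,6), since 5+6 = 11.

Accepted, Accepted, Rejected, Accepted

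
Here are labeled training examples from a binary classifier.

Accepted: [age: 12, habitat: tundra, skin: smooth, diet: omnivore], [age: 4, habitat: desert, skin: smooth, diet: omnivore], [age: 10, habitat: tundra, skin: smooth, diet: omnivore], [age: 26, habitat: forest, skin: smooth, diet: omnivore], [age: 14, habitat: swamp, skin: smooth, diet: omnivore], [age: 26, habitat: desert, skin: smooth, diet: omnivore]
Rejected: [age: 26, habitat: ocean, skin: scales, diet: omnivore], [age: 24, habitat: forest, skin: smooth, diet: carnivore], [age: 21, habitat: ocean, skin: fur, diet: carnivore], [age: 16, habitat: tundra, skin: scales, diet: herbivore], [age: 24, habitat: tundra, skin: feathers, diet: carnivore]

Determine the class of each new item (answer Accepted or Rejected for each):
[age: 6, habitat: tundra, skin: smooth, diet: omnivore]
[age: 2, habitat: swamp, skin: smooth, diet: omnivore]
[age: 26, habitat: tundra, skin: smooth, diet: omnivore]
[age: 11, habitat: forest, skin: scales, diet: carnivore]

The rule appears to be: diet is omnivore AND skin is smooth.
[age: 6, habitat: tundra, skin: smooth, diet: omnivore]: diet is omnivore, skin is smooth — satisfies this, so Accepted.
[age: 2, habitat: swamp, skin: smooth, diet: omnivore]: diet is omnivore, skin is smooth — satisfies this, so Accepted.
[age: 26, habitat: tundra, skin: smooth, diet: omnivore]: diet is omnivore, skin is smooth — satisfies this, so Accepted.
[age: 11, habitat: forest, skin: scales, diet: carnivore]: diet is carnivore, skin is scales — does not fit, so Rejected.

Accepted, Accepted, Accepted, Rejected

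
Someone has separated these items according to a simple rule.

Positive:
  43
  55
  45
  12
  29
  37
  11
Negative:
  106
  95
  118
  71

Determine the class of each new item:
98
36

Every 'Positive' example satisfies: at most 55. None of the 'Negative' examples do.
Negative: 98, since 98 > 55. Positive: 36, since 36 ≤ 55.

Negative, Positive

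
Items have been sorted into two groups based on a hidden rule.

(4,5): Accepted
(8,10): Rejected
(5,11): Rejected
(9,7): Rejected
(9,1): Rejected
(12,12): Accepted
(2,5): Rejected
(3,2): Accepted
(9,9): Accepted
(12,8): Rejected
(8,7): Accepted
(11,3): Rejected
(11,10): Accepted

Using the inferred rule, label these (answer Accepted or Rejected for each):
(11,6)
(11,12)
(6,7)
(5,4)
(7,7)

Rejected, Accepted, Accepted, Accepted, Accepted

One predicate separates the groups cleanly: |first − second| ≤ 1.
Rejected: (11,6), since |11−6| = 5. Accepted: (11,12), since |11−12| = 1. Accepted: (6,7), since |6−7| = 1. Accepted: (5,4), since |5−4| = 1. Accepted: (7,7), since |7−7| = 0.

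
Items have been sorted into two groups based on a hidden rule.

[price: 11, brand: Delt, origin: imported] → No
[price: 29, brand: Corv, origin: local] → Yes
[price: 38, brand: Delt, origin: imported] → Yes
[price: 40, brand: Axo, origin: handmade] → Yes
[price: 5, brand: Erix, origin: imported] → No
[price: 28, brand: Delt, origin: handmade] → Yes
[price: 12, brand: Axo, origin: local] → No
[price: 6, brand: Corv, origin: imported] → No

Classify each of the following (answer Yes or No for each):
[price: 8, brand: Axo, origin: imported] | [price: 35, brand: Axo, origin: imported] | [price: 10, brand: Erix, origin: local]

No, Yes, No

The rule appears to be: price ≥ 28.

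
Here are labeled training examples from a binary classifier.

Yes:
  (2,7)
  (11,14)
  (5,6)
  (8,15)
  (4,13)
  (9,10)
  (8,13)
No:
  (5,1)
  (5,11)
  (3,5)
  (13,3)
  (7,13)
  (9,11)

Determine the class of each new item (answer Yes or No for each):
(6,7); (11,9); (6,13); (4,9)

A rule that fits every label: sum is odd — true of each 'Yes' example, false of each 'No' one.
Yes: (6,7), since 6+7 = 13. No: (11,9), since 11+9 = 20. Yes: (6,13), since 6+13 = 19. Yes: (4,9), since 4+9 = 13.

Yes, No, Yes, Yes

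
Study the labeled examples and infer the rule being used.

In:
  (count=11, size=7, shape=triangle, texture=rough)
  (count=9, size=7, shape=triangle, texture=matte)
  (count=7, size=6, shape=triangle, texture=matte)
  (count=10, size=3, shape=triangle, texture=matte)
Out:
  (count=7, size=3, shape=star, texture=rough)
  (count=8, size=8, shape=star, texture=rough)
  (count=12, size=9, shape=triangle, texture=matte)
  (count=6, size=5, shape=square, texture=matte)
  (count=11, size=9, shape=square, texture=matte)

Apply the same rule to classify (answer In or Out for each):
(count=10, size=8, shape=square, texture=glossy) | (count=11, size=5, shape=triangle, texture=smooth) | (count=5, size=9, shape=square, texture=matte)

Out, In, Out

The rule appears to be: shape is triangle AND size ≤ 7.
(count=10, size=8, shape=square, texture=glossy): shape is square, size = 8 — doesn't qualify, so Out.
(count=11, size=5, shape=triangle, texture=smooth): shape is triangle, size = 5 — qualifies, so In.
(count=5, size=9, shape=square, texture=matte): shape is square, size = 9 — doesn't qualify, so Out.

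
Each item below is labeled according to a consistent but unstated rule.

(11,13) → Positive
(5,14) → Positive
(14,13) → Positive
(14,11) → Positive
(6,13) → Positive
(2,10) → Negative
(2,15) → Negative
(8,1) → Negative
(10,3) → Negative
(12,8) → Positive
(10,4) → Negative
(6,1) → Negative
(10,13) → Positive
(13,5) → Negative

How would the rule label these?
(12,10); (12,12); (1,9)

Positive, Positive, Negative

The common property of the 'Positive' items is: sum ≥ 19. No 'Negative' item has it.
(12,10): 12+10 = 22 — passes, so Positive. (12,12): 12+12 = 24 — passes, so Positive. (1,9): 1+9 = 10 — fails the rule, so Negative.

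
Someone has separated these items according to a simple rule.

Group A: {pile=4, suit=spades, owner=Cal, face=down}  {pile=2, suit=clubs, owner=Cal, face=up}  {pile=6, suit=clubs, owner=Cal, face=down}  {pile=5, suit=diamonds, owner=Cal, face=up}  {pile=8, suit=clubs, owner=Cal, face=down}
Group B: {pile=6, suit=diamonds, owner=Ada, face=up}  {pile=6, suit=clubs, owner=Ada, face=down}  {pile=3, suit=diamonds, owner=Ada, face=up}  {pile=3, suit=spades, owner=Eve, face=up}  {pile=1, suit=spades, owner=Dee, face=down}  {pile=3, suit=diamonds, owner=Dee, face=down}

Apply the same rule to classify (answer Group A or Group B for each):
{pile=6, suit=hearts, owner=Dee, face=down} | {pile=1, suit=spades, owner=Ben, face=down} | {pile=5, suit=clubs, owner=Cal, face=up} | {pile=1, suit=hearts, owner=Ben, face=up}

Group B, Group B, Group A, Group B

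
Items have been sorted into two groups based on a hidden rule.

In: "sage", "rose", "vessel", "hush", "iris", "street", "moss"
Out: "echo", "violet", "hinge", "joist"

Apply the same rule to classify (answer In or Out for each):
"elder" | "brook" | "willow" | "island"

Out, Out, Out, In

The simplest hypothesis consistent with all the labels is: even length AND contains 's'.
"elder" → length 5, no 's' → Out. "brook" → length 5, no 's' → Out. "willow" → length 6, no 's' → Out. "island" → length 6, has 's' → In.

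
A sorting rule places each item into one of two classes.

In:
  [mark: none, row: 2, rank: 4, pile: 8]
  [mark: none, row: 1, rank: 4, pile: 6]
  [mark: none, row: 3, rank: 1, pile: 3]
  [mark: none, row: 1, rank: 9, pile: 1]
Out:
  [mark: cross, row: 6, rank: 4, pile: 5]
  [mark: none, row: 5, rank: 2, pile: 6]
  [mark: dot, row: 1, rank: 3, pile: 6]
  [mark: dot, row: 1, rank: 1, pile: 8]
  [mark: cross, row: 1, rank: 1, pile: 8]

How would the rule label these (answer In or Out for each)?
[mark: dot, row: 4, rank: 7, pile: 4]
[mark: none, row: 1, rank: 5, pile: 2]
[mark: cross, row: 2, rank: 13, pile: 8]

All 'In' examples share one property — mark is none AND row ≤ 3 — and every 'Out' example lacks it.
[mark: dot, row: 4, rank: 7, pile: 4]: mark is dot, row = 4, lacks this property → Out. [mark: none, row: 1, rank: 5, pile: 2]: mark is none, row = 1, matches → In. [mark: cross, row: 2, rank: 13, pile: 8]: mark is cross, row = 2, lacks this property → Out.

Out, In, Out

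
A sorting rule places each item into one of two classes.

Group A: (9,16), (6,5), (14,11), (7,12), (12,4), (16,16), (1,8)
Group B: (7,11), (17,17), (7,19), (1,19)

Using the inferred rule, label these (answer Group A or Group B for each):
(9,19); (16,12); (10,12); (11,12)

The simplest hypothesis consistent with all the labels is: product is even.
(9,19) → 9·19 = 171 → Group B. (16,12) → 16·12 = 192 → Group A. (10,12) → 10·12 = 120 → Group A. (11,12) → 11·12 = 132 → Group A.

Group B, Group A, Group A, Group A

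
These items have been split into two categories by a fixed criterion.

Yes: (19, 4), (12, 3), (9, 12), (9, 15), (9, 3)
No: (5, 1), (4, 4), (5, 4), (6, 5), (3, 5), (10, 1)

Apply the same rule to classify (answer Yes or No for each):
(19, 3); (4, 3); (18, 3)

The common property of the 'Yes' items is: sum ≥ 12. No 'No' item has it.
(19, 3): 19+3 = 22, matches → Yes. (4, 3): 4+3 = 7, fails this test → No. (18, 3): 18+3 = 21, matches → Yes.

Yes, No, Yes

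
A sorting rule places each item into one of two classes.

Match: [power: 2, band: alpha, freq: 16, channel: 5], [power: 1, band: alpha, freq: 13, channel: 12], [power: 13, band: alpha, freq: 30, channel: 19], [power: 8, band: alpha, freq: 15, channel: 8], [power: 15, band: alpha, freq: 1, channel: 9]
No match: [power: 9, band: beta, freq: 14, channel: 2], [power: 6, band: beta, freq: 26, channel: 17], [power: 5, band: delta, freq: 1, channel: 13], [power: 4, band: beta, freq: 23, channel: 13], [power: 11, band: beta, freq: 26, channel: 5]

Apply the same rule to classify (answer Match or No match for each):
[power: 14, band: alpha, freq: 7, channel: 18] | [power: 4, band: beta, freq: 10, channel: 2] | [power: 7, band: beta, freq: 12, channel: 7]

Match, No match, No match

A rule that fits every label: band is alpha — true of each 'Match' example, false of each 'No match' one.
[power: 14, band: alpha, freq: 7, channel: 18] → band is alpha → Match. [power: 4, band: beta, freq: 10, channel: 2] → band is beta → No match. [power: 7, band: beta, freq: 12, channel: 7] → band is beta → No match.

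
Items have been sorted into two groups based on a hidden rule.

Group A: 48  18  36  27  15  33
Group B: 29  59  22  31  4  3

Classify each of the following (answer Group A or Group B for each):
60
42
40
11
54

The common property of the 'Group A' items is: multiple of 3 AND at least 4. No 'Group B' item has it.
60 — 60 = 3·20, 60 ≥ 4, hence Group A. 42 — 42 = 3·14, 42 ≥ 4, hence Group A. 40 — 40 = 3·13 + 1, 40 ≥ 4, hence Group B. 11 — 11 = 3·3 + 2, 11 ≥ 4, hence Group B. 54 — 54 = 3·18, 54 ≥ 4, hence Group A.

Group A, Group A, Group B, Group B, Group A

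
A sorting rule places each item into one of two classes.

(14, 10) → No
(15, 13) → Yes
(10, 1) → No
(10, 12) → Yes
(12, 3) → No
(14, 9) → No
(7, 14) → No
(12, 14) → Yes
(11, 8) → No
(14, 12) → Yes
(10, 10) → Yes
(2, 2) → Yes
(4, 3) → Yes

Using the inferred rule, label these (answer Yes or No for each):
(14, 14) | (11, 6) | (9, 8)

Yes, No, Yes

Every 'Yes' example satisfies: |first − second| ≤ 2. None of the 'No' examples do.
(14, 14): Yes (|14−14| = 0).
(11, 6): No (|11−6| = 5).
(9, 8): Yes (|9−8| = 1).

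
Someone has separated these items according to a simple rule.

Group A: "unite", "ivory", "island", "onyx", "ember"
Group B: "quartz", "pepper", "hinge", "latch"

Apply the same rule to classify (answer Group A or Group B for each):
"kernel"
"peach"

Group B, Group B

Checking candidate rules against both groups, what survives is: starts with a vowel.
"kernel": starts with 'k', fails the rule → Group B.
"peach": starts with 'p', fails the rule → Group B.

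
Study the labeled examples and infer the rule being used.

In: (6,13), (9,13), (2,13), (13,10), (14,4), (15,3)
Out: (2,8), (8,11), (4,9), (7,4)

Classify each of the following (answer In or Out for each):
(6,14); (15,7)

A rule that fits every label: max ≥ 13 — true of each 'In' example, false of each 'Out' one.
(6,14): In (max 14).
(15,7): In (max 15).

In, In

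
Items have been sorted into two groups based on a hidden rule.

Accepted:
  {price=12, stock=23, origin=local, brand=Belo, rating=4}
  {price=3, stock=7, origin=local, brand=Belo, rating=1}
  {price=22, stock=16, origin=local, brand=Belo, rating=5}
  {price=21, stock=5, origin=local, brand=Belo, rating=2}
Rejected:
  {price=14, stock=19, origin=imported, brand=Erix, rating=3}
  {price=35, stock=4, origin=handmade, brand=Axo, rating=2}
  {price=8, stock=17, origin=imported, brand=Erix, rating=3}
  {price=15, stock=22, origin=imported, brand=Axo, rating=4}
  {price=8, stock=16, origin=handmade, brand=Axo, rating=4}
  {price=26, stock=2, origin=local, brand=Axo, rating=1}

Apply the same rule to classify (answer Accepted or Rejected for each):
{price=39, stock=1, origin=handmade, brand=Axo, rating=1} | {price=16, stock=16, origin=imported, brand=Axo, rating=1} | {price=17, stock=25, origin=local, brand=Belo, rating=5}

The distinguishing property — brand is Belo — holds for all the 'Accepted' cases and none of the 'Rejected' cases.

Rejected, Rejected, Accepted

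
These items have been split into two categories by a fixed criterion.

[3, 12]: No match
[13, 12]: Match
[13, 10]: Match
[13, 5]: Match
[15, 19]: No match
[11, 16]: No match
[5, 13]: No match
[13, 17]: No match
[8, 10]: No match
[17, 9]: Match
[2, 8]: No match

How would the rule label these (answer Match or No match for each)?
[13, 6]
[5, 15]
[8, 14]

The distinguishing property — first > second — holds for all the 'Match' cases and none of the 'No match' cases.
[13, 6] — 13 > 6, hence Match.
[5, 15] — 5 < 15, hence No match.
[8, 14] — 8 < 14, hence No match.

Match, No match, No match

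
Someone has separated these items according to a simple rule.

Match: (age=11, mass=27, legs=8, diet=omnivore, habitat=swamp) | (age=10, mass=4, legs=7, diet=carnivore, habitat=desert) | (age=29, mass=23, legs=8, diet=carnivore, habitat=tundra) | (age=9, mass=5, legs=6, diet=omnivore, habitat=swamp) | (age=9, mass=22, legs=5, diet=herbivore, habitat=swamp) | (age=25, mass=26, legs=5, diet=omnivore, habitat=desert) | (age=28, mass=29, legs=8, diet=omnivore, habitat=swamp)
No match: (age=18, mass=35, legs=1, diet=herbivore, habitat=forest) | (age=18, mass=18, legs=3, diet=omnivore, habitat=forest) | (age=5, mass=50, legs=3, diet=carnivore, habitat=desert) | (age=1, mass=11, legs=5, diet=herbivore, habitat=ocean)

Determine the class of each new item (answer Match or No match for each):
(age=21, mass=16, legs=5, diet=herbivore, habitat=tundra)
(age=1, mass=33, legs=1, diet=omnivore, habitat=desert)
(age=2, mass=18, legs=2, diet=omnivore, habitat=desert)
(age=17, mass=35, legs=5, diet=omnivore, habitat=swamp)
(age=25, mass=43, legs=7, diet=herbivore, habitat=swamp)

Match, No match, No match, Match, Match

One predicate separates the groups cleanly: age ≥ 5 AND legs ≥ 5.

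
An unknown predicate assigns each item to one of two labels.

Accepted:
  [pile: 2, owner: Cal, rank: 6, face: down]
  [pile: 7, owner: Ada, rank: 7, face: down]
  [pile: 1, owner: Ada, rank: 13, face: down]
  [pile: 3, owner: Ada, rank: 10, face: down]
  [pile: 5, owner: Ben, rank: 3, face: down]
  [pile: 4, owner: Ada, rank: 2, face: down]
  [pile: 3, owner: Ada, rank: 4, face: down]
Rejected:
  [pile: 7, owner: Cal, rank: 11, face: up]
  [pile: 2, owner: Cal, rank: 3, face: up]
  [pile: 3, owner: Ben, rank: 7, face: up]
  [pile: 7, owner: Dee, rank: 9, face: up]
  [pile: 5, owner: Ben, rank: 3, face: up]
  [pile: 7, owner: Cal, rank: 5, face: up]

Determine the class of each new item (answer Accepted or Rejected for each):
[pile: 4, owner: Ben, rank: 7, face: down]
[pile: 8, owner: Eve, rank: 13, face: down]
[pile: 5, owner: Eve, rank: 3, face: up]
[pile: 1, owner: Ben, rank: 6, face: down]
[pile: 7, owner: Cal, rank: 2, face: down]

Comparing the two groups points to one rule — face is down.
[pile: 4, owner: Ben, rank: 7, face: down]: face is down — checks out, so Accepted.
[pile: 8, owner: Eve, rank: 13, face: down]: face is down — checks out, so Accepted.
[pile: 5, owner: Eve, rank: 3, face: up]: face is up — fails the rule, so Rejected.
[pile: 1, owner: Ben, rank: 6, face: down]: face is down — checks out, so Accepted.
[pile: 7, owner: Cal, rank: 2, face: down]: face is down — checks out, so Accepted.

Accepted, Accepted, Rejected, Accepted, Accepted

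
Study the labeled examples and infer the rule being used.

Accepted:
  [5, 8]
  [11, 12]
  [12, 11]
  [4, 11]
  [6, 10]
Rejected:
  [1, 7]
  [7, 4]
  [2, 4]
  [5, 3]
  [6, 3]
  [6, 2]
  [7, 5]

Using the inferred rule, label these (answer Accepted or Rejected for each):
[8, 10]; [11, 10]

A rule that fits every label: sum ≥ 13 — true of each 'Accepted' example, false of each 'Rejected' one.
[8, 10] → 8+10 = 18 → Accepted.
[11, 10] → 11+10 = 21 → Accepted.

Accepted, Accepted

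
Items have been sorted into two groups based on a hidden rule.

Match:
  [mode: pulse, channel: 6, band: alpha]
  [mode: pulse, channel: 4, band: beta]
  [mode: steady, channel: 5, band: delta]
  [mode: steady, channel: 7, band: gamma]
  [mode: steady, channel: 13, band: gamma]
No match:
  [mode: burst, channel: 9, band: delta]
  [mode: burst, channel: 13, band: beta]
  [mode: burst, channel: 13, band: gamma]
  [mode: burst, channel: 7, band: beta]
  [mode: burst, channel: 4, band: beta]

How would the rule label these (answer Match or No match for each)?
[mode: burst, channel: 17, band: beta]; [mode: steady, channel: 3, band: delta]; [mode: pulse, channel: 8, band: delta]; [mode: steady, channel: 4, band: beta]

No match, Match, Match, Match

Rule: mode is not burst. This holds for each 'Match' example and fails for each 'No match' one.
[mode: burst, channel: 17, band: beta]: mode is burst, does not satisfy this → No match. [mode: steady, channel: 3, band: delta]: mode is steady, satisfies this → Match. [mode: pulse, channel: 8, band: delta]: mode is pulse, satisfies this → Match. [mode: steady, channel: 4, band: beta]: mode is steady, satisfies this → Match.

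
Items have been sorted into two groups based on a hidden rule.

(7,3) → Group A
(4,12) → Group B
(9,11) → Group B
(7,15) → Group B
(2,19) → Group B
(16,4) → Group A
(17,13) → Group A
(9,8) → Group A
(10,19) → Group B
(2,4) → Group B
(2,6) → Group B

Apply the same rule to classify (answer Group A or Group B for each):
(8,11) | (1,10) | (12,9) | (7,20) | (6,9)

Group B, Group B, Group A, Group B, Group B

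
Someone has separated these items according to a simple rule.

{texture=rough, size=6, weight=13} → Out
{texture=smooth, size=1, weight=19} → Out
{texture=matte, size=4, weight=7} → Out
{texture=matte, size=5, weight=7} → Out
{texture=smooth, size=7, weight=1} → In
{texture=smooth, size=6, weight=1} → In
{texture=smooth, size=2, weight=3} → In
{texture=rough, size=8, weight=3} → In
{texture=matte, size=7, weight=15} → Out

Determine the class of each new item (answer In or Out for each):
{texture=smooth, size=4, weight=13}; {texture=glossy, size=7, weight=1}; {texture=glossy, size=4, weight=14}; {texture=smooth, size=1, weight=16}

Out, In, Out, Out

The common property of the 'In' items is: weight ≤ 3. No 'Out' item has it.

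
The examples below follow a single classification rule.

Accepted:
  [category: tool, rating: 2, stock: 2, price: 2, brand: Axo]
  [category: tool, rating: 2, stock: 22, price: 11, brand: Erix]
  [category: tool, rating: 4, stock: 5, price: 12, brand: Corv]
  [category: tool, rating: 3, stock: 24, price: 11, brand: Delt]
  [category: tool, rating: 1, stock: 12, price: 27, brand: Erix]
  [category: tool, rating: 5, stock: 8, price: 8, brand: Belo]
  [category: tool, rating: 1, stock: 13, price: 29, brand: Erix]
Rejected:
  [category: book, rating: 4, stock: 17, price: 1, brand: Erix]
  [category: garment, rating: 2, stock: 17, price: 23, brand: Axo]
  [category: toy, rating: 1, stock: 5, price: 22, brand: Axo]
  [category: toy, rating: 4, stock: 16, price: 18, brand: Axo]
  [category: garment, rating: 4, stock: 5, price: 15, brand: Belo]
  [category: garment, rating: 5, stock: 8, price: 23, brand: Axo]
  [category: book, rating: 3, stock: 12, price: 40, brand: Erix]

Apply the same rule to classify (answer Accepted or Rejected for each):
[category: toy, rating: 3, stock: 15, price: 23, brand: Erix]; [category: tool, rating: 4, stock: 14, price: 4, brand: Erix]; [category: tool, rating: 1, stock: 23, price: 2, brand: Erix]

Rejected, Accepted, Accepted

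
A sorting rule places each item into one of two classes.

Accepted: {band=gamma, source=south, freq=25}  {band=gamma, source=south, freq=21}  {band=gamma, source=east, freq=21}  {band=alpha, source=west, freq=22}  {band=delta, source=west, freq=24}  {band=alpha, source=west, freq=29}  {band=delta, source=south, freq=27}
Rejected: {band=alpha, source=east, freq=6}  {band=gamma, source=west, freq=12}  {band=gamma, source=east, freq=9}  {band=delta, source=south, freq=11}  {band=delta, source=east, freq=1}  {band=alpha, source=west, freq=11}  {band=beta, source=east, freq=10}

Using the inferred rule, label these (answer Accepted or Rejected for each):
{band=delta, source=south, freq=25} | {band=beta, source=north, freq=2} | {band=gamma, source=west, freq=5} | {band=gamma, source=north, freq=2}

Accepted, Rejected, Rejected, Rejected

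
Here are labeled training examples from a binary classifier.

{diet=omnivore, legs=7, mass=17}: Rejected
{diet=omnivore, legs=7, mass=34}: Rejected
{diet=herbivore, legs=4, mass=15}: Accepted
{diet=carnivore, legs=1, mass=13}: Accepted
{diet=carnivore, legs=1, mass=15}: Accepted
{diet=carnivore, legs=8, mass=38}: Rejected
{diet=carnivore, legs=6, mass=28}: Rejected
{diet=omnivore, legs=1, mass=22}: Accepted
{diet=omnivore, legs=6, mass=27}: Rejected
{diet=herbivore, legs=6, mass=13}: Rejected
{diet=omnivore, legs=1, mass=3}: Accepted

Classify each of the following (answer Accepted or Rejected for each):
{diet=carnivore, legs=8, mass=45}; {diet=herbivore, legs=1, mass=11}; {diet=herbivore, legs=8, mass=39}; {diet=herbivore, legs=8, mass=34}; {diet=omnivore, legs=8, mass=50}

Rejected, Accepted, Rejected, Rejected, Rejected

'Accepted' ⟺ legs ≤ 4.
{diet=carnivore, legs=8, mass=45}: legs = 8, does not pass → Rejected.
{diet=herbivore, legs=1, mass=11}: legs = 1, passes → Accepted.
{diet=herbivore, legs=8, mass=39}: legs = 8, does not pass → Rejected.
{diet=herbivore, legs=8, mass=34}: legs = 8, does not pass → Rejected.
{diet=omnivore, legs=8, mass=50}: legs = 8, does not pass → Rejected.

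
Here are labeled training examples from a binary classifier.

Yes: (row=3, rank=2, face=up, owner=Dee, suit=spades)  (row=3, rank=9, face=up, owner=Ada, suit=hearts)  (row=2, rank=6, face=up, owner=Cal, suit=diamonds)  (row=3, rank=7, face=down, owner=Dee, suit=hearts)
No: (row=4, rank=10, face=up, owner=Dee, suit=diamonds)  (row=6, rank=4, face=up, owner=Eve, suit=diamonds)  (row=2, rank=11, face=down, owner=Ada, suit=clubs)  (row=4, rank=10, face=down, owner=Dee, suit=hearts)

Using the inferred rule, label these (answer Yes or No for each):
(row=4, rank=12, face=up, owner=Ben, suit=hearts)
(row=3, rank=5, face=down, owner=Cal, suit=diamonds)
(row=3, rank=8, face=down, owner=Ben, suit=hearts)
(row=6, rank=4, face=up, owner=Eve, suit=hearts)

Every 'Yes' example satisfies: rank ≤ 9 AND row ≤ 3. None of the 'No' examples do.
(row=4, rank=12, face=up, owner=Ben, suit=hearts): rank = 12, row = 4, doesn't match → No. (row=3, rank=5, face=down, owner=Cal, suit=diamonds): rank = 5, row = 3, meets the rule → Yes. (row=3, rank=8, face=down, owner=Ben, suit=hearts): rank = 8, row = 3, meets the rule → Yes. (row=6, rank=4, face=up, owner=Eve, suit=hearts): rank = 4, row = 6, doesn't match → No.

No, Yes, Yes, No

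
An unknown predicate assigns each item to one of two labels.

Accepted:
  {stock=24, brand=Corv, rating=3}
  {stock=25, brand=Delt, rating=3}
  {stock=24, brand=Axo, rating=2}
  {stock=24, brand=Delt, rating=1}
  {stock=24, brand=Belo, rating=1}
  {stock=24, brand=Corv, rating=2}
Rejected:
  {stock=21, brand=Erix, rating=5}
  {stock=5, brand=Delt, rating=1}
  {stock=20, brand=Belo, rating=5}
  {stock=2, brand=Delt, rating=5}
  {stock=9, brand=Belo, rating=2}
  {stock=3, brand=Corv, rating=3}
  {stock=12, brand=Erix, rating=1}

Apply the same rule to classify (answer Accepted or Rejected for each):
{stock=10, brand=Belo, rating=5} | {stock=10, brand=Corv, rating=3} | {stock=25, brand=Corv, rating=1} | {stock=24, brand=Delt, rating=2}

Rejected, Rejected, Accepted, Accepted

'Accepted' ⟺ stock ≥ 24.
Rejected: {stock=10, brand=Belo, rating=5}, since stock = 10.
Rejected: {stock=10, brand=Corv, rating=3}, since stock = 10.
Accepted: {stock=25, brand=Corv, rating=1}, since stock = 25.
Accepted: {stock=24, brand=Delt, rating=2}, since stock = 24.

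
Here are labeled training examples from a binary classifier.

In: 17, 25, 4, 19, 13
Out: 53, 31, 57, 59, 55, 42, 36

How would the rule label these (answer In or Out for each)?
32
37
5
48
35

Out, Out, In, Out, Out

The pattern is that an item is 'In' exactly when: at most 25.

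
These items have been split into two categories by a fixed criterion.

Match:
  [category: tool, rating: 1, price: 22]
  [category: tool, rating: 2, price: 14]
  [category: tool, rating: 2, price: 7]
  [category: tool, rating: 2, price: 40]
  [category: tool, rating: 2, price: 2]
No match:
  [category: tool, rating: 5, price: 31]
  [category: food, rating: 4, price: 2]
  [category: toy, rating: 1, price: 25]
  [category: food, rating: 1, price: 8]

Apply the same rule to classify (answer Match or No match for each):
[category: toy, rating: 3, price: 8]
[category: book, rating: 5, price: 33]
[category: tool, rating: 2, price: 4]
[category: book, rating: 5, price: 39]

The distinguishing property — category is tool AND rating ≤ 2 — holds for all the 'Match' cases and none of the 'No match' cases.

No match, No match, Match, No match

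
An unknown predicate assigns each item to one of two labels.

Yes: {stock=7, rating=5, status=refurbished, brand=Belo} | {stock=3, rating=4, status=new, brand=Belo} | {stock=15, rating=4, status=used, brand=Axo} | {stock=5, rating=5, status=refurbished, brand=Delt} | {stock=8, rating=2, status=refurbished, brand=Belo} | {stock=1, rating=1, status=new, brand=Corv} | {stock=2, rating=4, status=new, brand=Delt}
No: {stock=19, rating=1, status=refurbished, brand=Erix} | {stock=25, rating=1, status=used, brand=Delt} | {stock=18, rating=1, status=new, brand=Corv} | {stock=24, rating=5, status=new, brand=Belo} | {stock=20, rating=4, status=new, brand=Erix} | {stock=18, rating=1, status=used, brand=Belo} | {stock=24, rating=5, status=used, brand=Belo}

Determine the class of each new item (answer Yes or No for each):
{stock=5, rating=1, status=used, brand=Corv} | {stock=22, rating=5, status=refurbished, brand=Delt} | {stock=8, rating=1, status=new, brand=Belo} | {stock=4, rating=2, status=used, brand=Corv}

All 'Yes' examples share one property — stock ≤ 15 — and every 'No' example lacks it.
{stock=5, rating=1, status=used, brand=Corv} — stock = 5, hence Yes. {stock=22, rating=5, status=refurbished, brand=Delt} — stock = 22, hence No. {stock=8, rating=1, status=new, brand=Belo} — stock = 8, hence Yes. {stock=4, rating=2, status=used, brand=Corv} — stock = 4, hence Yes.

Yes, No, Yes, Yes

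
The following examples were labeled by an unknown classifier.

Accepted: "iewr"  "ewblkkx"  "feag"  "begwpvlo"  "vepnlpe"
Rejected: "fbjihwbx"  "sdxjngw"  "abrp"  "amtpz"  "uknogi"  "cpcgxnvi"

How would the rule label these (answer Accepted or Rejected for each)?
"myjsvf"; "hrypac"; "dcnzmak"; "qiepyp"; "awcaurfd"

The classifier is using: contains 'e'.
"myjsvf": no 'e' — does not fit, so Rejected. "hrypac": no 'e' — does not fit, so Rejected. "dcnzmak": no 'e' — does not fit, so Rejected. "qiepyp": has 'e' — fits, so Accepted. "awcaurfd": no 'e' — does not fit, so Rejected.

Rejected, Rejected, Rejected, Accepted, Rejected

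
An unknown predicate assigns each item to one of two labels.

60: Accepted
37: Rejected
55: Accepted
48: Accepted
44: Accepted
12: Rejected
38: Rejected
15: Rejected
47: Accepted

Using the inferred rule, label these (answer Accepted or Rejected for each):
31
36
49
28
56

Rejected, Rejected, Accepted, Rejected, Accepted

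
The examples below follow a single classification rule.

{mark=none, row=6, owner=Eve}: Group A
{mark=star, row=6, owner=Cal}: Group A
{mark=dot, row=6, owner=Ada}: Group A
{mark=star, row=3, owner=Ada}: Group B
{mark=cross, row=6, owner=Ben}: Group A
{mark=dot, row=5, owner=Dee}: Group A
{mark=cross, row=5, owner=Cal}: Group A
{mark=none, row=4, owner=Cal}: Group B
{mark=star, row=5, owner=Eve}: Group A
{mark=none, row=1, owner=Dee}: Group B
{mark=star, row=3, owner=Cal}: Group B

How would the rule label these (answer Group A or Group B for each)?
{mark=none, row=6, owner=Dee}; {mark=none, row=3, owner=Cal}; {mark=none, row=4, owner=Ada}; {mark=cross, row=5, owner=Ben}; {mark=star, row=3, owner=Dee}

The simplest hypothesis consistent with all the labels is: row ≥ 5.

Group A, Group B, Group B, Group A, Group B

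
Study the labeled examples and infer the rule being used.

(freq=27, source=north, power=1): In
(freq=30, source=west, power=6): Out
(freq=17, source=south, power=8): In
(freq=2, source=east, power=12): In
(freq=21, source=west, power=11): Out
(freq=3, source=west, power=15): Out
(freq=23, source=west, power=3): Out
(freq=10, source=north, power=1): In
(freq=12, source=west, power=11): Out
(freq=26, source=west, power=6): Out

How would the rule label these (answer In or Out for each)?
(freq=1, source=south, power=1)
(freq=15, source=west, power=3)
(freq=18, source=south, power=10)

The common property of the 'In' items is: source is not west. No 'Out' item has it.
(freq=1, source=south, power=1): source is south, satisfies this → In. (freq=15, source=west, power=3): source is west, does not pass → Out. (freq=18, source=south, power=10): source is south, satisfies this → In.

In, Out, In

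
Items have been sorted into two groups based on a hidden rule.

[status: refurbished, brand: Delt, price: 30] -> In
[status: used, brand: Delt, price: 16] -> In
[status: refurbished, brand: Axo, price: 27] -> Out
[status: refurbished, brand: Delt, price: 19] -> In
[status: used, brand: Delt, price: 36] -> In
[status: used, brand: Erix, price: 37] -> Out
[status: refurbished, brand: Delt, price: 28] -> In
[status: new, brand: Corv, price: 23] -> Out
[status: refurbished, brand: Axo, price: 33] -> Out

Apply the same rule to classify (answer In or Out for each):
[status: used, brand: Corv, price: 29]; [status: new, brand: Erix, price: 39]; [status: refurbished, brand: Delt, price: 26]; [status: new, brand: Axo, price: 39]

Looking at the examples, the only property every 'In' case has and every 'Out' case lacks is: brand is Delt.
[status: used, brand: Corv, price: 29]: brand is Corv, fails this test → Out. [status: new, brand: Erix, price: 39]: brand is Erix, fails this test → Out. [status: refurbished, brand: Delt, price: 26]: brand is Delt, has this property → In. [status: new, brand: Axo, price: 39]: brand is Axo, fails this test → Out.

Out, Out, In, Out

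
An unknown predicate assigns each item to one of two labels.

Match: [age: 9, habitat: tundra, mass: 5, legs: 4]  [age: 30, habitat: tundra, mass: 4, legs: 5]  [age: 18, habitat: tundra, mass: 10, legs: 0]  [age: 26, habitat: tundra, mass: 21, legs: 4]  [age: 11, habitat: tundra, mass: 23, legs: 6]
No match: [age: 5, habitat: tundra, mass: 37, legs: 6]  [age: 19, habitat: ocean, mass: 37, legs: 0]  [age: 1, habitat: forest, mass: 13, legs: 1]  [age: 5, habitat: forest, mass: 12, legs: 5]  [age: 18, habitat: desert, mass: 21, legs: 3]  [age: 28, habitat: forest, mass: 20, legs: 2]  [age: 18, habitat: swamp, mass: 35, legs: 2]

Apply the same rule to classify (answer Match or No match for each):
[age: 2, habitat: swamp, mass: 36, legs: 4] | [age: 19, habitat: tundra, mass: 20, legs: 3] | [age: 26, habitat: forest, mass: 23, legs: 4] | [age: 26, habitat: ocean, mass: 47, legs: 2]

No match, Match, No match, No match

The rule appears to be: habitat is tundra AND age ≥ 9.
No match: [age: 2, habitat: swamp, mass: 36, legs: 4], since habitat is swamp, age = 2.
Match: [age: 19, habitat: tundra, mass: 20, legs: 3], since habitat is tundra, age = 19.
No match: [age: 26, habitat: forest, mass: 23, legs: 4], since habitat is forest, age = 26.
No match: [age: 26, habitat: ocean, mass: 47, legs: 2], since habitat is ocean, age = 26.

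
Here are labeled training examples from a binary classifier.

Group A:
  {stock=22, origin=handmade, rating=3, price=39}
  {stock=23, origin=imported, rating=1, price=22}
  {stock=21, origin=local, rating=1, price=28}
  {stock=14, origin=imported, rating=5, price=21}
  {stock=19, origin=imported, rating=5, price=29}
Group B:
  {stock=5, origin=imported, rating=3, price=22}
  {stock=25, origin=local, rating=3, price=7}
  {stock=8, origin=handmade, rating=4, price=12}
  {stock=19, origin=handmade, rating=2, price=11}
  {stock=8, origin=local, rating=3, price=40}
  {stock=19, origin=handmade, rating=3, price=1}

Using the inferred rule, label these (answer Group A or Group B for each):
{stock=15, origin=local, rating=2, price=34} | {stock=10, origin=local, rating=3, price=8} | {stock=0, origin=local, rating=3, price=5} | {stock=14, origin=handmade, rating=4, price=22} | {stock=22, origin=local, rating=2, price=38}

The common property of the 'Group A' items is: stock ≥ 14 AND price ≥ 12. No 'Group B' item has it.
Group A: {stock=15, origin=local, rating=2, price=34}, since stock = 15, price = 34.
Group B: {stock=10, origin=local, rating=3, price=8}, since stock = 10, price = 8.
Group B: {stock=0, origin=local, rating=3, price=5}, since stock = 0, price = 5.
Group A: {stock=14, origin=handmade, rating=4, price=22}, since stock = 14, price = 22.
Group A: {stock=22, origin=local, rating=2, price=38}, since stock = 22, price = 38.

Group A, Group B, Group B, Group A, Group A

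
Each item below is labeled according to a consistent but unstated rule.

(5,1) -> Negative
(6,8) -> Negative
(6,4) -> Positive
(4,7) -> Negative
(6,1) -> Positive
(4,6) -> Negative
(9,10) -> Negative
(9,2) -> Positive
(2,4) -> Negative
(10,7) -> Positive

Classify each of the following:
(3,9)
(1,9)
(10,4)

The pattern is that an item is 'Positive' exactly when: first > second AND sum ≥ 7.

Negative, Negative, Positive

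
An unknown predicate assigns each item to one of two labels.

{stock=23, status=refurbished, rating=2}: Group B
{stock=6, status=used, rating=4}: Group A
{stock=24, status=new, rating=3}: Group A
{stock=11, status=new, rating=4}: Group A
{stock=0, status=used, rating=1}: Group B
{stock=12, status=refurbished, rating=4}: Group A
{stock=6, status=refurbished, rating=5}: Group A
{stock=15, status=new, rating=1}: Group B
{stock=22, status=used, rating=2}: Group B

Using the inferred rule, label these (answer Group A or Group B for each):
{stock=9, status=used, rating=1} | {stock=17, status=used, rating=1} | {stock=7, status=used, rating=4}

Group B, Group B, Group A

The common property of the 'Group A' items is: rating ≥ 3. No 'Group B' item has it.
{stock=9, status=used, rating=1} → rating = 1 → Group B. {stock=17, status=used, rating=1} → rating = 1 → Group B. {stock=7, status=used, rating=4} → rating = 4 → Group A.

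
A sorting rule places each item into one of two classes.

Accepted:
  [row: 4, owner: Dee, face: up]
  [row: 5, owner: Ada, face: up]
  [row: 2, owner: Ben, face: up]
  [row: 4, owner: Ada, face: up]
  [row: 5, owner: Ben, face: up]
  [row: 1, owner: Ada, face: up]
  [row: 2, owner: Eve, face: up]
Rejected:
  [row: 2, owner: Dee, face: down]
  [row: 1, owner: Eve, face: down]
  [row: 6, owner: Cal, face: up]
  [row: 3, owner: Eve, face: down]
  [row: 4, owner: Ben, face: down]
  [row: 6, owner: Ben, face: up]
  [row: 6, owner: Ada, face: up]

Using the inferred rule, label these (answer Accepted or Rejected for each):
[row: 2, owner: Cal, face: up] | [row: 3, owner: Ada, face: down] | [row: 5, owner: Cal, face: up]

The pattern is that an item is 'Accepted' exactly when: face is up AND row ≤ 5.
[row: 2, owner: Cal, face: up] — face is up, row = 2, hence Accepted.
[row: 3, owner: Ada, face: down] — face is down, row = 3, hence Rejected.
[row: 5, owner: Cal, face: up] — face is up, row = 5, hence Accepted.

Accepted, Rejected, Accepted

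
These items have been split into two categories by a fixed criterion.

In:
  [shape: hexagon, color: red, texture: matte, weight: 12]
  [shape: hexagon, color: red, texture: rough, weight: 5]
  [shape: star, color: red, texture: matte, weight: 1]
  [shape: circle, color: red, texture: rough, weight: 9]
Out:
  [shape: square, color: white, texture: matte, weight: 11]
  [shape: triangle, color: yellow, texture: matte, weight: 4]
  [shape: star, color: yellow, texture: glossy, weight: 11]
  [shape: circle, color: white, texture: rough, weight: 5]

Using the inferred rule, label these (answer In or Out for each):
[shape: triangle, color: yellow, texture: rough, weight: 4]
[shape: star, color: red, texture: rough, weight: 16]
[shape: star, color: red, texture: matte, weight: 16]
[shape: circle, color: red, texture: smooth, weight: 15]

Out, In, In, In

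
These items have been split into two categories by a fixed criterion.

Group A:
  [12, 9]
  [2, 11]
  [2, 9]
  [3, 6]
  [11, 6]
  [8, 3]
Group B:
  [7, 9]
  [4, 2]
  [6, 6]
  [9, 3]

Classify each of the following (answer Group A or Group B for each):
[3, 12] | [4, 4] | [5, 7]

Group A, Group B, Group B

Looking at the examples, the only property every 'Group A' case has and every 'Group B' case lacks is: sum is odd.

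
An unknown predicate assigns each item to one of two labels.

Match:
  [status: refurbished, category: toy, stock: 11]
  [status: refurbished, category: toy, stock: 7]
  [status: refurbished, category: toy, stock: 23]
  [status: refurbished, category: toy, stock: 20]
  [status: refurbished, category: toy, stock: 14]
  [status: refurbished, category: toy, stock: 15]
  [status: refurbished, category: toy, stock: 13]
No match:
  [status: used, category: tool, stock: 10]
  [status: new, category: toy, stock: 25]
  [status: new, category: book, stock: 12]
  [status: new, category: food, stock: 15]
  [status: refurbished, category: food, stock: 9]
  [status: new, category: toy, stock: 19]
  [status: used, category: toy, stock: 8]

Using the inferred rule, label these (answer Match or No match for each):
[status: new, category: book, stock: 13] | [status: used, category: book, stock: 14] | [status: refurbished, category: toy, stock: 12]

No match, No match, Match

The common property of the 'Match' items is: status is refurbished AND category is toy. No 'No match' item has it.
[status: new, category: book, stock: 13]: status is new, category is book — doesn't qualify, so No match. [status: used, category: book, stock: 14]: status is used, category is book — doesn't qualify, so No match. [status: refurbished, category: toy, stock: 12]: status is refurbished, category is toy — has this property, so Match.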